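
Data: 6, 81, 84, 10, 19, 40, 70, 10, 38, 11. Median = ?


Sorted: 6, 10, 10, 11, 19, 38, 40, 70, 81, 84
n = 10 (even)
Middle values: 19 and 38
Median = (19+38)/2 = 28.5000

Median = 28.5000


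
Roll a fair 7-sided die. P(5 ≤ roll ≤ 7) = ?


Favorable outcomes (5 ≤ roll ≤ 7): 3
Total outcomes = 7
P = 3/7 = 0.4286

P = 0.4286


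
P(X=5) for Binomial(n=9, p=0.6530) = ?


C(9,5) = 126
p^5 = 0.118731
(1-p)^4 = 0.014498
P = 126 * 0.118731 * 0.014498 = 0.2169

P(X=5) = 0.2169


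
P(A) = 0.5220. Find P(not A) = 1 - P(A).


P(not A) = 1 - 0.5220 = 0.4780

P(not A) = 0.4780


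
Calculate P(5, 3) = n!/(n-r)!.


P(5,3) = 5!/2!
= 120/2
= 60

P(5,3) = 60


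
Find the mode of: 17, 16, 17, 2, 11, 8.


Frequencies: 2:1, 8:1, 11:1, 16:1, 17:2
Max frequency = 2
Mode = 17

Mode = 17


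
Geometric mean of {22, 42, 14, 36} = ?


Product = 22 × 42 × 14 × 36 = 465696
GM = 465696^(1/4) = 26.1232

GM = 26.1232


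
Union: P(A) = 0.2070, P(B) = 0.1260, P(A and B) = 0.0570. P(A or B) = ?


P(A∪B) = 0.2070 + 0.1260 - 0.0570
= 0.3330 - 0.0570
= 0.2760

P(A∪B) = 0.2760


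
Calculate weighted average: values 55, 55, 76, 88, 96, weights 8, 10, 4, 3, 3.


Numerator = 55*8 + 55*10 + 76*4 + 88*3 + 96*3 = 1846
Denominator = 8 + 10 + 4 + 3 + 3 = 28
WM = 1846/28 = 65.9286

WM = 65.9286


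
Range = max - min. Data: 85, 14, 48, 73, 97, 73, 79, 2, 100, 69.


Max = 100, Min = 2
Range = 100 - 2 = 98

Range = 98


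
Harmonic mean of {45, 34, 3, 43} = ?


Sum of reciprocals = 1/45 + 1/34 + 1/3 + 1/43 = 0.408223
HM = 4/0.408223 = 9.7986

HM = 9.7986


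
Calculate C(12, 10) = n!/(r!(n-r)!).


C(12,10) = 12!/(10! × 2!)
= 479001600/(3628800 × 2)
= 66

C(12,10) = 66


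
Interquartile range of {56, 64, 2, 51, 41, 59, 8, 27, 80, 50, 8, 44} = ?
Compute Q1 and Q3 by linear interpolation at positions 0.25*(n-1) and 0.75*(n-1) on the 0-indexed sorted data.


Sorted: 2, 8, 8, 27, 41, 44, 50, 51, 56, 59, 64, 80
Q1 (25th %ile) = 22.2500
Q3 (75th %ile) = 56.7500
IQR = 56.7500 - 22.2500 = 34.5000

IQR = 34.5000


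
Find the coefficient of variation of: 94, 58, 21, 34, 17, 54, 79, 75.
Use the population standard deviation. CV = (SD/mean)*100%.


Mean = 54.0000
SD = 26.3154
CV = (26.3154/54.0000)*100 = 48.7322%

CV = 48.7322%


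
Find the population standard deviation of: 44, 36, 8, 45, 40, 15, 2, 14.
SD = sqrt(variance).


Mean = 25.5000
Variance = 268.0000
SD = sqrt(268.0000) = 16.3707

SD = 16.3707


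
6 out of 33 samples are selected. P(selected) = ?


P = 6/33 = 0.1818

P = 0.1818


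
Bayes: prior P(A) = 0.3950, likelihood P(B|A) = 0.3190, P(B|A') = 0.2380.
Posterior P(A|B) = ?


P(B) = P(B|A)*P(A) + P(B|A')*P(A')
= 0.3190*0.3950 + 0.2380*0.6050
= 0.126005 + 0.143990 = 0.269995
P(A|B) = 0.126005/0.269995 = 0.4667

P(A|B) = 0.4667


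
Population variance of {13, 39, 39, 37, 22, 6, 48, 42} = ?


Mean = 30.7500
Squared deviations: 315.0625, 68.0625, 68.0625, 39.0625, 76.5625, 612.5625, 297.5625, 126.5625
Sum = 1603.5000
Variance = 1603.5000/8 = 200.4375

Variance = 200.4375


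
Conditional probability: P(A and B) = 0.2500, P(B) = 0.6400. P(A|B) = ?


P(A|B) = 0.2500/0.6400 = 0.3906

P(A|B) = 0.3906


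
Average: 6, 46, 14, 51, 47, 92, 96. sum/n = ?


Sum = 6 + 46 + 14 + 51 + 47 + 92 + 96 = 352
n = 7
Mean = 352/7 = 50.2857

Mean = 50.2857


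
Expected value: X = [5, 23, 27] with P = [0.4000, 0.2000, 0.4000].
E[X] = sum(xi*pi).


E[X] = 5*0.4000 + 23*0.2000 + 27*0.4000
= 2.0000 + 4.6000 + 10.8000
= 17.4000

E[X] = 17.4000


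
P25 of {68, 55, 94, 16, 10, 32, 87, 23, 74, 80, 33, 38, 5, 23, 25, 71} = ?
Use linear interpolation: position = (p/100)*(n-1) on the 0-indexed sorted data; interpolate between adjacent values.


Sorted: 5, 10, 16, 23, 23, 25, 32, 33, 38, 55, 68, 71, 74, 80, 87, 94
n = 16
Index = 25/100 * 15 = 3.7500
Lower = data[3] = 23, Upper = data[4] = 23
P25 = 23 + 0.7500*(0) = 23.0000

P25 = 23.0000


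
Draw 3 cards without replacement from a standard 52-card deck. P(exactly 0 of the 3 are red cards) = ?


Hypergeometric: P(X=0) = C(26,0)·C(26,3) / C(52,3)
= 1 × 2600 / 22100
= 2600/22100 = 0.1176

P = 0.1176


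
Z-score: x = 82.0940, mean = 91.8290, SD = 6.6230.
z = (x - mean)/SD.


z = (82.0940 - 91.8290)/6.6230
= -9.7350/6.6230
= -1.4699

z = -1.4699


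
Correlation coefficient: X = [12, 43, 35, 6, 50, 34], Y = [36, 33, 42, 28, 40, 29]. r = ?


Mean X = 30.0000, Mean Y = 34.6667
SD X = 15.864005, SD Y = 5.217492
Cov = 39.166667
r = 39.166667/(15.864005*5.217492) = 0.4732

r = 0.4732


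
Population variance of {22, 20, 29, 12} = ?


Mean = 20.7500
Squared deviations: 1.5625, 0.5625, 68.0625, 76.5625
Sum = 146.7500
Variance = 146.7500/4 = 36.6875

Variance = 36.6875


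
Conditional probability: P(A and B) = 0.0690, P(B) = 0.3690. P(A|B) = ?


P(A|B) = 0.0690/0.3690 = 0.1870

P(A|B) = 0.1870


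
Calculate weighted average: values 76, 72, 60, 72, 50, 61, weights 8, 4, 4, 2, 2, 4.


Numerator = 76*8 + 72*4 + 60*4 + 72*2 + 50*2 + 61*4 = 1624
Denominator = 8 + 4 + 4 + 2 + 2 + 4 = 24
WM = 1624/24 = 67.6667

WM = 67.6667


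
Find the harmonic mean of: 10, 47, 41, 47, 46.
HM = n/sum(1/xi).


Sum of reciprocals = 1/10 + 1/47 + 1/41 + 1/47 + 1/46 = 0.188683
HM = 5/0.188683 = 26.4995

HM = 26.4995


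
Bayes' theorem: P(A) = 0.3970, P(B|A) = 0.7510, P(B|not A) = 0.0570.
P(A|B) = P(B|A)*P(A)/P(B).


P(B) = P(B|A)*P(A) + P(B|A')*P(A')
= 0.7510*0.3970 + 0.0570*0.6030
= 0.298147 + 0.034371 = 0.332518
P(A|B) = 0.298147/0.332518 = 0.8966

P(A|B) = 0.8966


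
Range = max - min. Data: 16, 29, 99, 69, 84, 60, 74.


Max = 99, Min = 16
Range = 99 - 16 = 83

Range = 83


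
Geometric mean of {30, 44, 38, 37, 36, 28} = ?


Product = 30 × 44 × 38 × 37 × 36 × 28 = 1870767360
GM = 1870767360^(1/6) = 35.1024

GM = 35.1024


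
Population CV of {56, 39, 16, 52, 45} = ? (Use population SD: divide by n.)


Mean = 41.6000
SD = 14.0656
CV = (14.0656/41.6000)*100 = 33.8114%

CV = 33.8114%


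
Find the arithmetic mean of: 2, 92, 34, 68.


Sum = 2 + 92 + 34 + 68 = 196
n = 4
Mean = 196/4 = 49.0000

Mean = 49.0000


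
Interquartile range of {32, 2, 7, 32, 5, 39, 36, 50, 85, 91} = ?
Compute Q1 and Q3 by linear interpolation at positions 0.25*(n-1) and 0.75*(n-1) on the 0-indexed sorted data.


Sorted: 2, 5, 7, 32, 32, 36, 39, 50, 85, 91
Q1 (25th %ile) = 13.2500
Q3 (75th %ile) = 47.2500
IQR = 47.2500 - 13.2500 = 34.0000

IQR = 34.0000


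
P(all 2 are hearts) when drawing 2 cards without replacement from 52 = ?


P(all hearts) = (13/52) × (12/51)
= 0.0588

P = 0.0588


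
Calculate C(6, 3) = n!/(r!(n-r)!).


C(6,3) = 6!/(3! × 3!)
= 720/(6 × 6)
= 20

C(6,3) = 20


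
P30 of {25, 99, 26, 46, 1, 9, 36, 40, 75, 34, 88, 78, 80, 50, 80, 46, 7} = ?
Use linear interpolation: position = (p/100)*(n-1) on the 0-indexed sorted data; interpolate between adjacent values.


Sorted: 1, 7, 9, 25, 26, 34, 36, 40, 46, 46, 50, 75, 78, 80, 80, 88, 99
n = 17
Index = 30/100 * 16 = 4.8000
Lower = data[4] = 26, Upper = data[5] = 34
P30 = 26 + 0.8000*(8) = 32.4000

P30 = 32.4000


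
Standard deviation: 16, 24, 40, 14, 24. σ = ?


Mean = 23.6000
Variance = 83.8400
SD = sqrt(83.8400) = 9.1564

SD = 9.1564


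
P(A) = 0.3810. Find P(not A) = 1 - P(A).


P(not A) = 1 - 0.3810 = 0.6190

P(not A) = 0.6190


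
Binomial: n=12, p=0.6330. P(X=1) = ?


C(12,1) = 12
p^1 = 0.633000
(1-p)^11 = 1.626772e-05
P = 12 * 0.633000 * 1.626772e-05 = 0.0001

P(X=1) = 0.0001


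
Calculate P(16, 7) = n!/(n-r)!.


P(16,7) = 16!/9!
= 20922789888000/362880
= 57657600

P(16,7) = 57657600


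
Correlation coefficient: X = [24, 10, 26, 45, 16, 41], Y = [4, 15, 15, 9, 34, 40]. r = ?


Mean X = 27.0000, Mean Y = 19.5000
SD X = 12.516656, SD Y = 13.047988
Cov = 11.000000
r = 11.000000/(12.516656*13.047988) = 0.0674

r = 0.0674


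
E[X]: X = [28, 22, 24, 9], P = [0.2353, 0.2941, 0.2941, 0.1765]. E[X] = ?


E[X] = 28*0.2353 + 22*0.2941 + 24*0.2941 + 9*0.1765
= 6.5884 + 6.4702 + 7.0584 + 1.5885
= 21.7055

E[X] = 21.7055


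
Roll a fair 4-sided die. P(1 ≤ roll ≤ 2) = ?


Favorable outcomes (1 ≤ roll ≤ 2): 2
Total outcomes = 4
P = 2/4 = 0.5000

P = 0.5000


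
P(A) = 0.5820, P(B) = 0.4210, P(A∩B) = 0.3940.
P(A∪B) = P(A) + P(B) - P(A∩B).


P(A∪B) = 0.5820 + 0.4210 - 0.3940
= 1.0030 - 0.3940
= 0.6090

P(A∪B) = 0.6090


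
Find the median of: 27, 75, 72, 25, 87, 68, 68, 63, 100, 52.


Sorted: 25, 27, 52, 63, 68, 68, 72, 75, 87, 100
n = 10 (even)
Middle values: 68 and 68
Median = (68+68)/2 = 68.0000

Median = 68.0000


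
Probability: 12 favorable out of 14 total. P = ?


P = 12/14 = 0.8571

P = 0.8571


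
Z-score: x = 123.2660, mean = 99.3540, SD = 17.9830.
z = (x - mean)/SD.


z = (123.2660 - 99.3540)/17.9830
= 23.9120/17.9830
= 1.3297

z = 1.3297


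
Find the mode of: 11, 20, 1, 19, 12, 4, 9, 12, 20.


Frequencies: 1:1, 4:1, 9:1, 11:1, 12:2, 19:1, 20:2
Max frequency = 2
Mode = 12, 20

Mode = 12, 20


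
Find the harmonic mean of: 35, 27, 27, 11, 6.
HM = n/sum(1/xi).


Sum of reciprocals = 1/35 + 1/27 + 1/27 + 1/11 + 1/6 = 0.360221
HM = 5/0.360221 = 13.8804

HM = 13.8804


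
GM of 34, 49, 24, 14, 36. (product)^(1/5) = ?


Product = 34 × 49 × 24 × 14 × 36 = 20151936
GM = 20151936^(1/5) = 28.8977

GM = 28.8977


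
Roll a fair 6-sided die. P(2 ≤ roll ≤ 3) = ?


Favorable outcomes (2 ≤ roll ≤ 3): 2
Total outcomes = 6
P = 2/6 = 0.3333

P = 0.3333


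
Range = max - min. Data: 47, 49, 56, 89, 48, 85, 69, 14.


Max = 89, Min = 14
Range = 89 - 14 = 75

Range = 75


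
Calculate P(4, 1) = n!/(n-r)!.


P(4,1) = 4!/3!
= 24/6
= 4

P(4,1) = 4


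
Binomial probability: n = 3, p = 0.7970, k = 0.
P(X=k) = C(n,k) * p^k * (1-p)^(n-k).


C(3,0) = 1
p^0 = 1.000000
(1-p)^3 = 0.008365
P = 1 * 1.000000 * 0.008365 = 0.0084

P(X=0) = 0.0084


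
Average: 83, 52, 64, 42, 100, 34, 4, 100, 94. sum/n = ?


Sum = 83 + 52 + 64 + 42 + 100 + 34 + 4 + 100 + 94 = 573
n = 9
Mean = 573/9 = 63.6667

Mean = 63.6667


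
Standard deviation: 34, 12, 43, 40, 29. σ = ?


Mean = 31.6000
Variance = 119.4400
SD = sqrt(119.4400) = 10.9289

SD = 10.9289


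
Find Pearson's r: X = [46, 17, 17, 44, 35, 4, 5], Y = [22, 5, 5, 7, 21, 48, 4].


Mean X = 24.0000, Mean Y = 16.0000
SD X = 16.318263, SD Y = 14.890073
Cov = -35.857143
r = -35.857143/(16.318263*14.890073) = -0.1476

r = -0.1476


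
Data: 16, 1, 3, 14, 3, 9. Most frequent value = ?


Frequencies: 1:1, 3:2, 9:1, 14:1, 16:1
Max frequency = 2
Mode = 3

Mode = 3


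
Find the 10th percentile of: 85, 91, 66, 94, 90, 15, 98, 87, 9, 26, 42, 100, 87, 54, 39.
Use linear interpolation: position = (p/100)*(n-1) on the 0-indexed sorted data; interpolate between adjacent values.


Sorted: 9, 15, 26, 39, 42, 54, 66, 85, 87, 87, 90, 91, 94, 98, 100
n = 15
Index = 10/100 * 14 = 1.4000
Lower = data[1] = 15, Upper = data[2] = 26
P10 = 15 + 0.4000*(11) = 19.4000

P10 = 19.4000


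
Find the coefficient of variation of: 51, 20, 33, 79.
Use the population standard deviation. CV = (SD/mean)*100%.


Mean = 45.7500
SD = 22.1289
CV = (22.1289/45.7500)*100 = 48.3691%

CV = 48.3691%


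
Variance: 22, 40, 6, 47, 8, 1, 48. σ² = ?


Mean = 24.5714
Squared deviations: 6.6122, 238.0408, 344.8980, 503.0408, 274.6122, 555.6122, 548.8980
Sum = 2471.7143
Variance = 2471.7143/7 = 353.1020

Variance = 353.1020


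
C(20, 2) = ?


C(20,2) = 20!/(2! × 18!)
= 2432902008176640000/(2 × 6402373705728000)
= 190

C(20,2) = 190


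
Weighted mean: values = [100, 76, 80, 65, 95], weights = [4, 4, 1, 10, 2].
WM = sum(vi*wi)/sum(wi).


Numerator = 100*4 + 76*4 + 80*1 + 65*10 + 95*2 = 1624
Denominator = 4 + 4 + 1 + 10 + 2 = 21
WM = 1624/21 = 77.3333

WM = 77.3333


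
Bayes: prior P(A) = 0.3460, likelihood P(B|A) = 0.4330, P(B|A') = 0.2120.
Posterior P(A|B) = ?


P(B) = P(B|A)*P(A) + P(B|A')*P(A')
= 0.4330*0.3460 + 0.2120*0.6540
= 0.149818 + 0.138648 = 0.288466
P(A|B) = 0.149818/0.288466 = 0.5194

P(A|B) = 0.5194


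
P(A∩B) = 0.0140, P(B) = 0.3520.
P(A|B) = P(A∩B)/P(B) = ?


P(A|B) = 0.0140/0.3520 = 0.0398

P(A|B) = 0.0398


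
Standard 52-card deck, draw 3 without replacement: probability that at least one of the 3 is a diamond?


P(at least one) = 1 - P(none)
P(none) = (39/52) × (38/51) × (37/50) = 0.413529
P(at least one) = 1 - 0.413529 = 0.5865

P = 0.5865


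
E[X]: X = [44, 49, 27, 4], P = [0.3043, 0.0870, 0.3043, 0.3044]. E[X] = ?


E[X] = 44*0.3043 + 49*0.0870 + 27*0.3043 + 4*0.3044
= 13.3892 + 4.2630 + 8.2161 + 1.2176
= 27.0859

E[X] = 27.0859


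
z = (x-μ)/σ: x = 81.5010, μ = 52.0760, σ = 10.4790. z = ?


z = (81.5010 - 52.0760)/10.4790
= 29.4250/10.4790
= 2.8080

z = 2.8080


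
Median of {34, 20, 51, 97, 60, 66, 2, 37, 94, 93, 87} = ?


Sorted: 2, 20, 34, 37, 51, 60, 66, 87, 93, 94, 97
n = 11 (odd)
Middle value = 60

Median = 60


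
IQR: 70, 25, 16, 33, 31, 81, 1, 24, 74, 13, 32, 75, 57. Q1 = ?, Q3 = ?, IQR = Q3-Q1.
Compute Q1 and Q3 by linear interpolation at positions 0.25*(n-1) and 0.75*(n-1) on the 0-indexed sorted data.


Sorted: 1, 13, 16, 24, 25, 31, 32, 33, 57, 70, 74, 75, 81
Q1 (25th %ile) = 24.0000
Q3 (75th %ile) = 70.0000
IQR = 70.0000 - 24.0000 = 46.0000

IQR = 46.0000


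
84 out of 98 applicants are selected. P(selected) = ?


P = 84/98 = 0.8571

P = 0.8571


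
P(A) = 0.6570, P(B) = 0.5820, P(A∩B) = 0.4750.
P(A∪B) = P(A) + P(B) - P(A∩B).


P(A∪B) = 0.6570 + 0.5820 - 0.4750
= 1.2390 - 0.4750
= 0.7640

P(A∪B) = 0.7640


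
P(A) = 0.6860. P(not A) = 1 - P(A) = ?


P(not A) = 1 - 0.6860 = 0.3140

P(not A) = 0.3140


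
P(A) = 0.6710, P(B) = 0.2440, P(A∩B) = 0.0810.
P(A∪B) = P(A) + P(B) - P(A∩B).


P(A∪B) = 0.6710 + 0.2440 - 0.0810
= 0.9150 - 0.0810
= 0.8340

P(A∪B) = 0.8340


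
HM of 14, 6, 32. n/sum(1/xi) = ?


Sum of reciprocals = 1/14 + 1/6 + 1/32 = 0.269345
HM = 3/0.269345 = 11.1381

HM = 11.1381


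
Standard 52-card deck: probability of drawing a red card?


26 red cards in 52 cards
P = 26/52 = 0.5000

P = 0.5000


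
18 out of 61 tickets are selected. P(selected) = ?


P = 18/61 = 0.2951

P = 0.2951


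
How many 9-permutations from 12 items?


P(12,9) = 12!/3!
= 479001600/6
= 79833600

P(12,9) = 79833600


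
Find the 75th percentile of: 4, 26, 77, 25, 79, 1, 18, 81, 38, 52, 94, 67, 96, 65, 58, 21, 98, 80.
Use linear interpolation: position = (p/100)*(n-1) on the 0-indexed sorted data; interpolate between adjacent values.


Sorted: 1, 4, 18, 21, 25, 26, 38, 52, 58, 65, 67, 77, 79, 80, 81, 94, 96, 98
n = 18
Index = 75/100 * 17 = 12.7500
Lower = data[12] = 79, Upper = data[13] = 80
P75 = 79 + 0.7500*(1) = 79.7500

P75 = 79.7500


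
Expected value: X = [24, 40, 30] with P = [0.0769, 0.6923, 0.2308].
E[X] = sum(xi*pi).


E[X] = 24*0.0769 + 40*0.6923 + 30*0.2308
= 1.8456 + 27.6920 + 6.9240
= 36.4616

E[X] = 36.4616


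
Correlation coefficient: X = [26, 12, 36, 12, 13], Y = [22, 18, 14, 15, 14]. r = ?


Mean X = 19.8000, Mean Y = 16.6000
SD X = 9.682975, SD Y = 3.072458
Cov = 2.120000
r = 2.120000/(9.682975*3.072458) = 0.0713

r = 0.0713


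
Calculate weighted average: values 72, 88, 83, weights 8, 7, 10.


Numerator = 72*8 + 88*7 + 83*10 = 2022
Denominator = 8 + 7 + 10 = 25
WM = 2022/25 = 80.8800

WM = 80.8800


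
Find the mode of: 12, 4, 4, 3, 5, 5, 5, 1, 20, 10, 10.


Frequencies: 1:1, 3:1, 4:2, 5:3, 10:2, 12:1, 20:1
Max frequency = 3
Mode = 5

Mode = 5


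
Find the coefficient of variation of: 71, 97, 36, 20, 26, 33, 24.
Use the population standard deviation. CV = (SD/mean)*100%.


Mean = 43.8571
SD = 26.7871
CV = (26.7871/43.8571)*100 = 61.0782%

CV = 61.0782%


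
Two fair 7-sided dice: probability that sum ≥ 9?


Total outcomes = 7×7 = 49
Favorable (sum ≥ 9): 21
P = 21/49 = 0.4286

P = 0.4286


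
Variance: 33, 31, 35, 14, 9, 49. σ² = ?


Mean = 28.5000
Squared deviations: 20.2500, 6.2500, 42.2500, 210.2500, 380.2500, 420.2500
Sum = 1079.5000
Variance = 1079.5000/6 = 179.9167

Variance = 179.9167


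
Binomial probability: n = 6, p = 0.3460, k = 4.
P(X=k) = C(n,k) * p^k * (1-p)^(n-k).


C(6,4) = 15
p^4 = 0.014332
(1-p)^2 = 0.427716
P = 15 * 0.014332 * 0.427716 = 0.0919

P(X=4) = 0.0919


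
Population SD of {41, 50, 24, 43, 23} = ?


Mean = 36.2000
Variance = 116.5600
SD = sqrt(116.5600) = 10.7963

SD = 10.7963


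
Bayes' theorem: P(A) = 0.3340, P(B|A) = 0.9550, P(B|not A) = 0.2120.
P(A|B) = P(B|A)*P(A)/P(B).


P(B) = P(B|A)*P(A) + P(B|A')*P(A')
= 0.9550*0.3340 + 0.2120*0.6660
= 0.318970 + 0.141192 = 0.460162
P(A|B) = 0.318970/0.460162 = 0.6932

P(A|B) = 0.6932


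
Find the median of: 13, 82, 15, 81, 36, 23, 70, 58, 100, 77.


Sorted: 13, 15, 23, 36, 58, 70, 77, 81, 82, 100
n = 10 (even)
Middle values: 58 and 70
Median = (58+70)/2 = 64.0000

Median = 64.0000


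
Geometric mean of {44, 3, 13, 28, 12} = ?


Product = 44 × 3 × 13 × 28 × 12 = 576576
GM = 576576^(1/5) = 14.1962

GM = 14.1962


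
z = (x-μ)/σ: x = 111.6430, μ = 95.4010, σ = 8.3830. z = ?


z = (111.6430 - 95.4010)/8.3830
= 16.2420/8.3830
= 1.9375

z = 1.9375


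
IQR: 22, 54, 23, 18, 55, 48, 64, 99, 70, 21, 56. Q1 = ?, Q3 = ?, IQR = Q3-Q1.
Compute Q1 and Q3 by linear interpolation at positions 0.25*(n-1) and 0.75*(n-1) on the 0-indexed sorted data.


Sorted: 18, 21, 22, 23, 48, 54, 55, 56, 64, 70, 99
Q1 (25th %ile) = 22.5000
Q3 (75th %ile) = 60.0000
IQR = 60.0000 - 22.5000 = 37.5000

IQR = 37.5000


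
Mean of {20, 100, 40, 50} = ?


Sum = 20 + 100 + 40 + 50 = 210
n = 4
Mean = 210/4 = 52.5000

Mean = 52.5000


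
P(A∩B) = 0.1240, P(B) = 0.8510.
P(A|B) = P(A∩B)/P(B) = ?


P(A|B) = 0.1240/0.8510 = 0.1457

P(A|B) = 0.1457


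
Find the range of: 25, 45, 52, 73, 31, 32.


Max = 73, Min = 25
Range = 73 - 25 = 48

Range = 48


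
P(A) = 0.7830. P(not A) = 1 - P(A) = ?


P(not A) = 1 - 0.7830 = 0.2170

P(not A) = 0.2170


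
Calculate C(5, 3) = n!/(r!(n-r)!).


C(5,3) = 5!/(3! × 2!)
= 120/(6 × 2)
= 10

C(5,3) = 10


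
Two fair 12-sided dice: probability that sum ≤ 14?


Total outcomes = 12×12 = 144
Favorable (sum ≤ 14): 89
P = 89/144 = 0.6181

P = 0.6181


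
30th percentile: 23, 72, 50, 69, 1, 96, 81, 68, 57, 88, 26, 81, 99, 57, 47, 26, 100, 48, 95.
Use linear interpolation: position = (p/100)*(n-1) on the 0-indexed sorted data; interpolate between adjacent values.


Sorted: 1, 23, 26, 26, 47, 48, 50, 57, 57, 68, 69, 72, 81, 81, 88, 95, 96, 99, 100
n = 19
Index = 30/100 * 18 = 5.4000
Lower = data[5] = 48, Upper = data[6] = 50
P30 = 48 + 0.4000*(2) = 48.8000

P30 = 48.8000


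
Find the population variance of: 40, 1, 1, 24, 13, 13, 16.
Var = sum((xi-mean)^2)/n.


Mean = 15.4286
Squared deviations: 603.7551, 208.1837, 208.1837, 73.4694, 5.8980, 5.8980, 0.3265
Sum = 1105.7143
Variance = 1105.7143/7 = 157.9592

Variance = 157.9592


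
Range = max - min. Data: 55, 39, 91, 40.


Max = 91, Min = 39
Range = 91 - 39 = 52

Range = 52


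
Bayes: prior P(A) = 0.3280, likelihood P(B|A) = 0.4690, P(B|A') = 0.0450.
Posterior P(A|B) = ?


P(B) = P(B|A)*P(A) + P(B|A')*P(A')
= 0.4690*0.3280 + 0.0450*0.6720
= 0.153832 + 0.030240 = 0.184072
P(A|B) = 0.153832/0.184072 = 0.8357

P(A|B) = 0.8357


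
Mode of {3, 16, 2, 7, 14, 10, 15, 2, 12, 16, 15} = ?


Frequencies: 2:2, 3:1, 7:1, 10:1, 12:1, 14:1, 15:2, 16:2
Max frequency = 2
Mode = 2, 15, 16

Mode = 2, 15, 16


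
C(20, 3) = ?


C(20,3) = 20!/(3! × 17!)
= 2432902008176640000/(6 × 355687428096000)
= 1140

C(20,3) = 1140


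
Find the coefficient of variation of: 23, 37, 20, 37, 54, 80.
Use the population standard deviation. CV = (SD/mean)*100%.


Mean = 41.8333
SD = 20.3422
CV = (20.3422/41.8333)*100 = 48.6268%

CV = 48.6268%


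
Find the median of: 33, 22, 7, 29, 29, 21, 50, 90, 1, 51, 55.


Sorted: 1, 7, 21, 22, 29, 29, 33, 50, 51, 55, 90
n = 11 (odd)
Middle value = 29

Median = 29


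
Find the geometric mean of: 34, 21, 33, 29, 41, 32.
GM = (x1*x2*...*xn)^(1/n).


Product = 34 × 21 × 33 × 29 × 41 × 32 = 896486976
GM = 896486976^(1/6) = 31.0521

GM = 31.0521


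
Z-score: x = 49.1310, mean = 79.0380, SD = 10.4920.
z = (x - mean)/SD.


z = (49.1310 - 79.0380)/10.4920
= -29.9070/10.4920
= -2.8505

z = -2.8505


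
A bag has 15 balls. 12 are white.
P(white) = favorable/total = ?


P = 12/15 = 0.8000

P = 0.8000


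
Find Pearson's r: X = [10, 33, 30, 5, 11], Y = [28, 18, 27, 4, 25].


Mean X = 17.8000, Mean Y = 20.4000
SD X = 11.408769, SD Y = 8.912912
Cov = 32.680000
r = 32.680000/(11.408769*8.912912) = 0.3214

r = 0.3214


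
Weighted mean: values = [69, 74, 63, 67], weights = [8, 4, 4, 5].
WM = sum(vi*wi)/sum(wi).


Numerator = 69*8 + 74*4 + 63*4 + 67*5 = 1435
Denominator = 8 + 4 + 4 + 5 = 21
WM = 1435/21 = 68.3333

WM = 68.3333


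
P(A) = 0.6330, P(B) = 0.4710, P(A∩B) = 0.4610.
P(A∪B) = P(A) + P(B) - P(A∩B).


P(A∪B) = 0.6330 + 0.4710 - 0.4610
= 1.1040 - 0.4610
= 0.6430

P(A∪B) = 0.6430


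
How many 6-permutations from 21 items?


P(21,6) = 21!/15!
= 51090942171709440000/1307674368000
= 39070080

P(21,6) = 39070080


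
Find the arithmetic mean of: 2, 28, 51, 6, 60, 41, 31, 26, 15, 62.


Sum = 2 + 28 + 51 + 6 + 60 + 41 + 31 + 26 + 15 + 62 = 322
n = 10
Mean = 322/10 = 32.2000

Mean = 32.2000


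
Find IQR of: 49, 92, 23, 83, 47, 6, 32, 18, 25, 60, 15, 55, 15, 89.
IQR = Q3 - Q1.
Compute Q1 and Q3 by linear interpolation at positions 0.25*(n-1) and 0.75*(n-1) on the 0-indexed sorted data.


Sorted: 6, 15, 15, 18, 23, 25, 32, 47, 49, 55, 60, 83, 89, 92
Q1 (25th %ile) = 19.2500
Q3 (75th %ile) = 58.7500
IQR = 58.7500 - 19.2500 = 39.5000

IQR = 39.5000


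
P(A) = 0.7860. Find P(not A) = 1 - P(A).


P(not A) = 1 - 0.7860 = 0.2140

P(not A) = 0.2140


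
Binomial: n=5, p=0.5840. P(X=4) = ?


C(5,4) = 5
p^4 = 0.116319
(1-p)^1 = 0.416000
P = 5 * 0.116319 * 0.416000 = 0.2419

P(X=4) = 0.2419


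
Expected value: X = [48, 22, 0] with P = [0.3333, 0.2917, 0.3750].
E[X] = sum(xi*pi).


E[X] = 48*0.3333 + 22*0.2917 + 0*0.3750
= 15.9984 + 6.4174 + 0
= 22.4158

E[X] = 22.4158


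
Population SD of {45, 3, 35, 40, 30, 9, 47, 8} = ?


Mean = 27.1250
Variance = 278.3594
SD = sqrt(278.3594) = 16.6841

SD = 16.6841


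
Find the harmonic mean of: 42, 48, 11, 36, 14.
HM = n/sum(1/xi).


Sum of reciprocals = 1/42 + 1/48 + 1/11 + 1/36 + 1/14 = 0.234758
HM = 5/0.234758 = 21.2985

HM = 21.2985


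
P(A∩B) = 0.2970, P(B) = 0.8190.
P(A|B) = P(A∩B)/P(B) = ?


P(A|B) = 0.2970/0.8190 = 0.3626

P(A|B) = 0.3626


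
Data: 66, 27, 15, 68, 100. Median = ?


Sorted: 15, 27, 66, 68, 100
n = 5 (odd)
Middle value = 66

Median = 66


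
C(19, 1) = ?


C(19,1) = 19!/(1! × 18!)
= 121645100408832000/(1 × 6402373705728000)
= 19

C(19,1) = 19


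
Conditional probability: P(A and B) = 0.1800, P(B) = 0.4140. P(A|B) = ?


P(A|B) = 0.1800/0.4140 = 0.4348

P(A|B) = 0.4348


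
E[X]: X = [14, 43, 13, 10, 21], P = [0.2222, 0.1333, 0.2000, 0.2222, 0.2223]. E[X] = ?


E[X] = 14*0.2222 + 43*0.1333 + 13*0.2000 + 10*0.2222 + 21*0.2223
= 3.1108 + 5.7319 + 2.6000 + 2.2220 + 4.6683
= 18.3330

E[X] = 18.3330


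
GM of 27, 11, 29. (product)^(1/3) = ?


Product = 27 × 11 × 29 = 8613
GM = 8613^(1/3) = 20.4983

GM = 20.4983


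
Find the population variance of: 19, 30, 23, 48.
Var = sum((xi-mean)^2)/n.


Mean = 30.0000
Squared deviations: 121.0000, 0, 49.0000, 324.0000
Sum = 494.0000
Variance = 494.0000/4 = 123.5000

Variance = 123.5000


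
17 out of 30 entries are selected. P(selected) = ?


P = 17/30 = 0.5667

P = 0.5667


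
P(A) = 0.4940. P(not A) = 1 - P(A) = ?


P(not A) = 1 - 0.4940 = 0.5060

P(not A) = 0.5060


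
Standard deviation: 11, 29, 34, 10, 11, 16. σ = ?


Mean = 18.5000
Variance = 90.2500
SD = sqrt(90.2500) = 9.5000

SD = 9.5000


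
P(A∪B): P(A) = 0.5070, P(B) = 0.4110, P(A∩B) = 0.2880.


P(A∪B) = 0.5070 + 0.4110 - 0.2880
= 0.9180 - 0.2880
= 0.6300

P(A∪B) = 0.6300


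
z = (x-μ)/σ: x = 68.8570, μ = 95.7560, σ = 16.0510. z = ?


z = (68.8570 - 95.7560)/16.0510
= -26.8990/16.0510
= -1.6758

z = -1.6758


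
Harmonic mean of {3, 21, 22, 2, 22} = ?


Sum of reciprocals = 1/3 + 1/21 + 1/22 + 1/2 + 1/22 = 0.971861
HM = 5/0.971861 = 5.1448

HM = 5.1448


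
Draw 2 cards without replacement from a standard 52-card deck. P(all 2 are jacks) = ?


P(all jacks) = (4/52) × (3/51)
= 0.0045

P = 0.0045


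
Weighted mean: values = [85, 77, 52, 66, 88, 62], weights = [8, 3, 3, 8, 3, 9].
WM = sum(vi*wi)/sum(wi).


Numerator = 85*8 + 77*3 + 52*3 + 66*8 + 88*3 + 62*9 = 2417
Denominator = 8 + 3 + 3 + 8 + 3 + 9 = 34
WM = 2417/34 = 71.0882

WM = 71.0882


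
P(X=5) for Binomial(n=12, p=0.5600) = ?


C(12,5) = 792
p^5 = 0.055073
(1-p)^7 = 0.003193
P = 792 * 0.055073 * 0.003193 = 0.1393

P(X=5) = 0.1393


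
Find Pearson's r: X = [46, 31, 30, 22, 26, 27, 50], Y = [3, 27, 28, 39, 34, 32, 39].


Mean X = 33.1429, Mean Y = 28.8571
SD X = 9.833305, SD Y = 11.432142
Cov = -46.265306
r = -46.265306/(9.833305*11.432142) = -0.4116

r = -0.4116


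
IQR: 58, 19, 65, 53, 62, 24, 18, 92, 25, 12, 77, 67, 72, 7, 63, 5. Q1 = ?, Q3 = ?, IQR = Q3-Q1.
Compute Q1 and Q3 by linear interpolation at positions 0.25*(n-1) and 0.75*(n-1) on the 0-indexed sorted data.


Sorted: 5, 7, 12, 18, 19, 24, 25, 53, 58, 62, 63, 65, 67, 72, 77, 92
Q1 (25th %ile) = 18.7500
Q3 (75th %ile) = 65.5000
IQR = 65.5000 - 18.7500 = 46.7500

IQR = 46.7500


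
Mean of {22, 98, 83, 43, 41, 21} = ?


Sum = 22 + 98 + 83 + 43 + 41 + 21 = 308
n = 6
Mean = 308/6 = 51.3333

Mean = 51.3333


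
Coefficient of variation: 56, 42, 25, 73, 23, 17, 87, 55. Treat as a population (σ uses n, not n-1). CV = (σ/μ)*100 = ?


Mean = 47.2500
SD = 23.4667
CV = (23.4667/47.2500)*100 = 49.6650%

CV = 49.6650%


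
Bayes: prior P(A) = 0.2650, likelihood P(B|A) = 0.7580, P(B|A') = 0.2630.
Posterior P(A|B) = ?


P(B) = P(B|A)*P(A) + P(B|A')*P(A')
= 0.7580*0.2650 + 0.2630*0.7350
= 0.200870 + 0.193305 = 0.394175
P(A|B) = 0.200870/0.394175 = 0.5096

P(A|B) = 0.5096


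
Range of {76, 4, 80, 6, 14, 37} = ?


Max = 80, Min = 4
Range = 80 - 4 = 76

Range = 76


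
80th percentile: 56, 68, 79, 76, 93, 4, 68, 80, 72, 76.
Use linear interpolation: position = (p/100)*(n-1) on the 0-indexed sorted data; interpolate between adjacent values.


Sorted: 4, 56, 68, 68, 72, 76, 76, 79, 80, 93
n = 10
Index = 80/100 * 9 = 7.2000
Lower = data[7] = 79, Upper = data[8] = 80
P80 = 79 + 0.2000*(1) = 79.2000

P80 = 79.2000


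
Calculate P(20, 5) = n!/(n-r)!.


P(20,5) = 20!/15!
= 2432902008176640000/1307674368000
= 1860480

P(20,5) = 1860480


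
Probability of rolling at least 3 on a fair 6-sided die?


Favorable outcomes (roll ≥ 3): 4
Total outcomes = 6
P = 4/6 = 0.6667

P = 0.6667


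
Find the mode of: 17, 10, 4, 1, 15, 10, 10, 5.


Frequencies: 1:1, 4:1, 5:1, 10:3, 15:1, 17:1
Max frequency = 3
Mode = 10

Mode = 10


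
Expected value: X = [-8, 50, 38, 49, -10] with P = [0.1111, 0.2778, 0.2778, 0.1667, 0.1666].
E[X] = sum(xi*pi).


E[X] = -8*0.1111 + 50*0.2778 + 38*0.2778 + 49*0.1667 - 10*0.1666
= -0.8888 + 13.8900 + 10.5564 + 8.1683 - 1.6660
= 30.0599

E[X] = 30.0599


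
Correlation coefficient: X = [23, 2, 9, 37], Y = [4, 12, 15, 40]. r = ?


Mean X = 17.7500, Mean Y = 17.7500
SD X = 13.442005, SD Y = 13.460591
Cov = 117.687500
r = 117.687500/(13.442005*13.460591) = 0.6504

r = 0.6504


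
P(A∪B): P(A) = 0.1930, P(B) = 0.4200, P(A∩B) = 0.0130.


P(A∪B) = 0.1930 + 0.4200 - 0.0130
= 0.6130 - 0.0130
= 0.6000

P(A∪B) = 0.6000


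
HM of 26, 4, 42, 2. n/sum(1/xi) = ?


Sum of reciprocals = 1/26 + 1/4 + 1/42 + 1/2 = 0.812271
HM = 4/0.812271 = 4.9245

HM = 4.9245


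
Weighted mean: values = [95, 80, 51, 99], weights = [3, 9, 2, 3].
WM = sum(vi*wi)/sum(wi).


Numerator = 95*3 + 80*9 + 51*2 + 99*3 = 1404
Denominator = 3 + 9 + 2 + 3 = 17
WM = 1404/17 = 82.5882

WM = 82.5882


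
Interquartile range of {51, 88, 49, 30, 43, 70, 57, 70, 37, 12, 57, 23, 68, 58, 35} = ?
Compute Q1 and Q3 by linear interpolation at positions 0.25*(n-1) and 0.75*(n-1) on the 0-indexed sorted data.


Sorted: 12, 23, 30, 35, 37, 43, 49, 51, 57, 57, 58, 68, 70, 70, 88
Q1 (25th %ile) = 36.0000
Q3 (75th %ile) = 63.0000
IQR = 63.0000 - 36.0000 = 27.0000

IQR = 27.0000


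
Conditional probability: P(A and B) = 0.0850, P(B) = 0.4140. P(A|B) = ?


P(A|B) = 0.0850/0.4140 = 0.2053

P(A|B) = 0.2053


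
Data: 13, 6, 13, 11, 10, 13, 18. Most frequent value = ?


Frequencies: 6:1, 10:1, 11:1, 13:3, 18:1
Max frequency = 3
Mode = 13

Mode = 13


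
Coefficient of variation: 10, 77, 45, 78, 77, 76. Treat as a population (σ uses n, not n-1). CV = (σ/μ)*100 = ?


Mean = 60.5000
SD = 25.4346
CV = (25.4346/60.5000)*100 = 42.0406%

CV = 42.0406%


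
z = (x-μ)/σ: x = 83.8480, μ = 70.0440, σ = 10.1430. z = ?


z = (83.8480 - 70.0440)/10.1430
= 13.8040/10.1430
= 1.3609

z = 1.3609


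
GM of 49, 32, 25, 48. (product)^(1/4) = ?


Product = 49 × 32 × 25 × 48 = 1881600
GM = 1881600^(1/4) = 37.0367

GM = 37.0367


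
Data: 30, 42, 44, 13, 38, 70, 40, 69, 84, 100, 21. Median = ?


Sorted: 13, 21, 30, 38, 40, 42, 44, 69, 70, 84, 100
n = 11 (odd)
Middle value = 42

Median = 42


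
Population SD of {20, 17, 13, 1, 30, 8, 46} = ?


Mean = 19.2857
Variance = 190.7755
SD = sqrt(190.7755) = 13.8122

SD = 13.8122


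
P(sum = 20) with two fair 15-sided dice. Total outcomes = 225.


Total outcomes = 15×15 = 225
Favorable (sum = 20): 11
P = 11/225 = 0.0489

P = 0.0489


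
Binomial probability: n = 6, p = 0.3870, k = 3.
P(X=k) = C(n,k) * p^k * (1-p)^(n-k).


C(6,3) = 20
p^3 = 0.057961
(1-p)^3 = 0.230346
P = 20 * 0.057961 * 0.230346 = 0.2670

P(X=3) = 0.2670


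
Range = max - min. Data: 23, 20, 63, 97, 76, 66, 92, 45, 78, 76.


Max = 97, Min = 20
Range = 97 - 20 = 77

Range = 77


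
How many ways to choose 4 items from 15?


C(15,4) = 15!/(4! × 11!)
= 1307674368000/(24 × 39916800)
= 1365

C(15,4) = 1365


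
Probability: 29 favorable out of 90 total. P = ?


P = 29/90 = 0.3222

P = 0.3222


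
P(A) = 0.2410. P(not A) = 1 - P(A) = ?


P(not A) = 1 - 0.2410 = 0.7590

P(not A) = 0.7590


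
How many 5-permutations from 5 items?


P(5,5) = 5!/0!
= 120/1
= 120

P(5,5) = 120


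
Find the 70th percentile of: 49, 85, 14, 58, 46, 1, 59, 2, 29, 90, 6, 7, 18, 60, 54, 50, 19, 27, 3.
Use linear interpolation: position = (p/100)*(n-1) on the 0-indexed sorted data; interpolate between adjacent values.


Sorted: 1, 2, 3, 6, 7, 14, 18, 19, 27, 29, 46, 49, 50, 54, 58, 59, 60, 85, 90
n = 19
Index = 70/100 * 18 = 12.6000
Lower = data[12] = 50, Upper = data[13] = 54
P70 = 50 + 0.6000*(4) = 52.4000

P70 = 52.4000


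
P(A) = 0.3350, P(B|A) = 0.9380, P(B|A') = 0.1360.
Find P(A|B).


P(B) = P(B|A)*P(A) + P(B|A')*P(A')
= 0.9380*0.3350 + 0.1360*0.6650
= 0.314230 + 0.090440 = 0.404670
P(A|B) = 0.314230/0.404670 = 0.7765

P(A|B) = 0.7765


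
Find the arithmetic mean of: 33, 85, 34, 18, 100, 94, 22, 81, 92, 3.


Sum = 33 + 85 + 34 + 18 + 100 + 94 + 22 + 81 + 92 + 3 = 562
n = 10
Mean = 562/10 = 56.2000

Mean = 56.2000


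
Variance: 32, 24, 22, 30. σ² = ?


Mean = 27.0000
Squared deviations: 25.0000, 9.0000, 25.0000, 9.0000
Sum = 68.0000
Variance = 68.0000/4 = 17.0000

Variance = 17.0000


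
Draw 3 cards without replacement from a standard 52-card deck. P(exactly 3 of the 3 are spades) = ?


Hypergeometric: P(X=3) = C(13,3)·C(39,0) / C(52,3)
= 286 × 1 / 22100
= 286/22100 = 0.0129

P = 0.0129


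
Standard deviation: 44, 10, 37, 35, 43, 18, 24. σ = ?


Mean = 30.1429
Variance = 145.5510
SD = sqrt(145.5510) = 12.0645

SD = 12.0645


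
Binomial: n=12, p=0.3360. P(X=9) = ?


C(12,9) = 220
p^9 = 5.458251e-05
(1-p)^3 = 0.292755
P = 220 * 5.458251e-05 * 0.292755 = 0.0035

P(X=9) = 0.0035


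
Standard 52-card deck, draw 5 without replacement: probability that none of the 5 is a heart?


P(no hearts) = (39/52) × (38/51) × (37/50) × (36/49) × (35/48)
= 0.2215

P = 0.2215


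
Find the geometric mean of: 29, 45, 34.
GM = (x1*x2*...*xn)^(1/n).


Product = 29 × 45 × 34 = 44370
GM = 44370^(1/3) = 35.4022

GM = 35.4022


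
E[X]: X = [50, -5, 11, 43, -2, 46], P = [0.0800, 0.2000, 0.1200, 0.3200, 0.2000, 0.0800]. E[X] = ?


E[X] = 50*0.0800 - 5*0.2000 + 11*0.1200 + 43*0.3200 - 2*0.2000 + 46*0.0800
= 4.0000 - 1.0000 + 1.3200 + 13.7600 - 0.4000 + 3.6800
= 21.3600

E[X] = 21.3600


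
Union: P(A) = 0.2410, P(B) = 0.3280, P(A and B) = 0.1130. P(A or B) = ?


P(A∪B) = 0.2410 + 0.3280 - 0.1130
= 0.5690 - 0.1130
= 0.4560

P(A∪B) = 0.4560


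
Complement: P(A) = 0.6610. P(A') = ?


P(not A) = 1 - 0.6610 = 0.3390

P(not A) = 0.3390


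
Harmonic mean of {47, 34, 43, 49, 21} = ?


Sum of reciprocals = 1/47 + 1/34 + 1/43 + 1/49 + 1/21 = 0.141971
HM = 5/0.141971 = 35.2184

HM = 35.2184


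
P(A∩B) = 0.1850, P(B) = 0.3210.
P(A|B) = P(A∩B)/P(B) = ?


P(A|B) = 0.1850/0.3210 = 0.5763

P(A|B) = 0.5763


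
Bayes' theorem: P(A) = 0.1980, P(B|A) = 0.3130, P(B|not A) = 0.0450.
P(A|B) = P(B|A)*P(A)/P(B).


P(B) = P(B|A)*P(A) + P(B|A')*P(A')
= 0.3130*0.1980 + 0.0450*0.8020
= 0.061974 + 0.036090 = 0.098064
P(A|B) = 0.061974/0.098064 = 0.6320

P(A|B) = 0.6320


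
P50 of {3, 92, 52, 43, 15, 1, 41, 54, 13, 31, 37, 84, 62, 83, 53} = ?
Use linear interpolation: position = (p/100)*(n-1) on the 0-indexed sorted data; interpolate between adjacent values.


Sorted: 1, 3, 13, 15, 31, 37, 41, 43, 52, 53, 54, 62, 83, 84, 92
n = 15
Index = 50/100 * 14 = 7.0000
Lower = data[7] = 43, Upper = data[8] = 52
P50 = 43 + 0*(9) = 43.0000

P50 = 43.0000


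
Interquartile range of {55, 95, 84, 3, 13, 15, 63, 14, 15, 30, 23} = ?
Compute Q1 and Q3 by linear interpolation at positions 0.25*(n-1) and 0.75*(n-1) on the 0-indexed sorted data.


Sorted: 3, 13, 14, 15, 15, 23, 30, 55, 63, 84, 95
Q1 (25th %ile) = 14.5000
Q3 (75th %ile) = 59.0000
IQR = 59.0000 - 14.5000 = 44.5000

IQR = 44.5000


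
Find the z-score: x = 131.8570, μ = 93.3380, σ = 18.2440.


z = (131.8570 - 93.3380)/18.2440
= 38.5190/18.2440
= 2.1113

z = 2.1113


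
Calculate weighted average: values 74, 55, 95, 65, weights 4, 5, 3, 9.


Numerator = 74*4 + 55*5 + 95*3 + 65*9 = 1441
Denominator = 4 + 5 + 3 + 9 = 21
WM = 1441/21 = 68.6190

WM = 68.6190


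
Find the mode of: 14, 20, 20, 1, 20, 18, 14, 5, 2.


Frequencies: 1:1, 2:1, 5:1, 14:2, 18:1, 20:3
Max frequency = 3
Mode = 20

Mode = 20


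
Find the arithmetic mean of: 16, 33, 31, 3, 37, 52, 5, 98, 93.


Sum = 16 + 33 + 31 + 3 + 37 + 52 + 5 + 98 + 93 = 368
n = 9
Mean = 368/9 = 40.8889

Mean = 40.8889


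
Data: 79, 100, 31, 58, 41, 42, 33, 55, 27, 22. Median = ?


Sorted: 22, 27, 31, 33, 41, 42, 55, 58, 79, 100
n = 10 (even)
Middle values: 41 and 42
Median = (41+42)/2 = 41.5000

Median = 41.5000


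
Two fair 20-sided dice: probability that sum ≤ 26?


Total outcomes = 20×20 = 400
Favorable (sum ≤ 26): 295
P = 295/400 = 0.7375

P = 0.7375


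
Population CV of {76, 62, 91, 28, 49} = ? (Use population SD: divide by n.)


Mean = 61.2000
SD = 21.7200
CV = (21.7200/61.2000)*100 = 35.4903%

CV = 35.4903%


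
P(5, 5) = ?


P(5,5) = 5!/0!
= 120/1
= 120

P(5,5) = 120


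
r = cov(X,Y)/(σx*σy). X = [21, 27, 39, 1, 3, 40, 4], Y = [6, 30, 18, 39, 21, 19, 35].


Mean X = 19.2857, Mean Y = 24.0000
SD X = 15.645303, SD Y = 10.528872
Cov = -85.714286
r = -85.714286/(15.645303*10.528872) = -0.5203

r = -0.5203


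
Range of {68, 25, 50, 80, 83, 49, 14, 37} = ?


Max = 83, Min = 14
Range = 83 - 14 = 69

Range = 69


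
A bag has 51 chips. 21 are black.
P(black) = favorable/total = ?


P = 21/51 = 0.4118

P = 0.4118


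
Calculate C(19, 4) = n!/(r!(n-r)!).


C(19,4) = 19!/(4! × 15!)
= 121645100408832000/(24 × 1307674368000)
= 3876

C(19,4) = 3876


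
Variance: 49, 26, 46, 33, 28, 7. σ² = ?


Mean = 31.5000
Squared deviations: 306.2500, 30.2500, 210.2500, 2.2500, 12.2500, 600.2500
Sum = 1161.5000
Variance = 1161.5000/6 = 193.5833

Variance = 193.5833


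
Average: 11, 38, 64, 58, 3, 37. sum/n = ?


Sum = 11 + 38 + 64 + 58 + 3 + 37 = 211
n = 6
Mean = 211/6 = 35.1667

Mean = 35.1667


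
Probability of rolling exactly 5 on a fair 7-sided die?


Favorable outcomes (roll = 5): 1
Total outcomes = 7
P = 1/7 = 0.1429

P = 0.1429


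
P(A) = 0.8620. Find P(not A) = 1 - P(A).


P(not A) = 1 - 0.8620 = 0.1380

P(not A) = 0.1380


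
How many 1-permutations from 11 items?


P(11,1) = 11!/10!
= 39916800/3628800
= 11

P(11,1) = 11


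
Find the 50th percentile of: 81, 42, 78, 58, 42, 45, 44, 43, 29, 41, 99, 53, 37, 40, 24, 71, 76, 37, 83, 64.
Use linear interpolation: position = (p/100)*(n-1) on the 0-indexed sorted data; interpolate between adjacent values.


Sorted: 24, 29, 37, 37, 40, 41, 42, 42, 43, 44, 45, 53, 58, 64, 71, 76, 78, 81, 83, 99
n = 20
Index = 50/100 * 19 = 9.5000
Lower = data[9] = 44, Upper = data[10] = 45
P50 = 44 + 0.5000*(1) = 44.5000

P50 = 44.5000


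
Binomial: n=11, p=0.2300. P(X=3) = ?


C(11,3) = 165
p^3 = 0.012167
(1-p)^8 = 0.123574
P = 165 * 0.012167 * 0.123574 = 0.2481

P(X=3) = 0.2481


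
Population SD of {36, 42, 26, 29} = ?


Mean = 33.2500
Variance = 38.6875
SD = sqrt(38.6875) = 6.2199

SD = 6.2199


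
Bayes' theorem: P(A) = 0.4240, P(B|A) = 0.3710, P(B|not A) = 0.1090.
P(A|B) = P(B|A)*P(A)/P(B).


P(B) = P(B|A)*P(A) + P(B|A')*P(A')
= 0.3710*0.4240 + 0.1090*0.5760
= 0.157304 + 0.062784 = 0.220088
P(A|B) = 0.157304/0.220088 = 0.7147

P(A|B) = 0.7147


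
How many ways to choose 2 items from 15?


C(15,2) = 15!/(2! × 13!)
= 1307674368000/(2 × 6227020800)
= 105

C(15,2) = 105


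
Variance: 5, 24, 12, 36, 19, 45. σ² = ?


Mean = 23.5000
Squared deviations: 342.2500, 0.2500, 132.2500, 156.2500, 20.2500, 462.2500
Sum = 1113.5000
Variance = 1113.5000/6 = 185.5833

Variance = 185.5833


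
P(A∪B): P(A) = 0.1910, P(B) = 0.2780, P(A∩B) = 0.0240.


P(A∪B) = 0.1910 + 0.2780 - 0.0240
= 0.4690 - 0.0240
= 0.4450

P(A∪B) = 0.4450


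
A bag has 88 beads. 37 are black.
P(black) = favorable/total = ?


P = 37/88 = 0.4205

P = 0.4205


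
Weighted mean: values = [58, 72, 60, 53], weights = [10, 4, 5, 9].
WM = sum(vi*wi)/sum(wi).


Numerator = 58*10 + 72*4 + 60*5 + 53*9 = 1645
Denominator = 10 + 4 + 5 + 9 = 28
WM = 1645/28 = 58.7500

WM = 58.7500


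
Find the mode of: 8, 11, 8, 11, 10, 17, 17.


Frequencies: 8:2, 10:1, 11:2, 17:2
Max frequency = 2
Mode = 8, 11, 17

Mode = 8, 11, 17


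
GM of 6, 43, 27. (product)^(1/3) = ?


Product = 6 × 43 × 27 = 6966
GM = 6966^(1/3) = 19.0983

GM = 19.0983


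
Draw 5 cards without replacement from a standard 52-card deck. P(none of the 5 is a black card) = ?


P(no black cards) = (26/52) × (25/51) × (24/50) × (23/49) × (22/48)
= 0.0253

P = 0.0253


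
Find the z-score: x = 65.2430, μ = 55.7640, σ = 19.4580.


z = (65.2430 - 55.7640)/19.4580
= 9.4790/19.4580
= 0.4872

z = 0.4872


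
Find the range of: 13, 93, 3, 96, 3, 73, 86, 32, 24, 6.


Max = 96, Min = 3
Range = 96 - 3 = 93

Range = 93
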